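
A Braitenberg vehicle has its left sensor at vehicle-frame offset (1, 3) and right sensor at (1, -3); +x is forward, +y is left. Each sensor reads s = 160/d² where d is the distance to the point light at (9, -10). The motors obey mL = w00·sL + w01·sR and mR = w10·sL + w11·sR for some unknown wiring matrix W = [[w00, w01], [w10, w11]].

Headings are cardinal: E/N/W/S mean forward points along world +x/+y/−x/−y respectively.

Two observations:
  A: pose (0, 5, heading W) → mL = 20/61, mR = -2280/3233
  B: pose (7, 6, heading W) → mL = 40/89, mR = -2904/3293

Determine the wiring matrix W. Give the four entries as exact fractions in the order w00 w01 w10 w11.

obs A: pose=(0,5,W) → sL=40/61, sR=20/53, mL=20/61, mR=-2280/3233
obs B: pose=(7,6,W) → sL=80/89, sR=16/37, mL=40/89, mR=-2904/3293
sensor matrix S = [[40/61, 20/53], [80/89, 16/37]]; det S = -592320/10646269
solve [mL_A; mL_B] = S·[w00; w01] and [mR_A; mR_B] = S·[w10; w11]:
  w00 = 1/2, w01 = 0, w10 = -1/2, w11 = -1

1/2 0 -1/2 -1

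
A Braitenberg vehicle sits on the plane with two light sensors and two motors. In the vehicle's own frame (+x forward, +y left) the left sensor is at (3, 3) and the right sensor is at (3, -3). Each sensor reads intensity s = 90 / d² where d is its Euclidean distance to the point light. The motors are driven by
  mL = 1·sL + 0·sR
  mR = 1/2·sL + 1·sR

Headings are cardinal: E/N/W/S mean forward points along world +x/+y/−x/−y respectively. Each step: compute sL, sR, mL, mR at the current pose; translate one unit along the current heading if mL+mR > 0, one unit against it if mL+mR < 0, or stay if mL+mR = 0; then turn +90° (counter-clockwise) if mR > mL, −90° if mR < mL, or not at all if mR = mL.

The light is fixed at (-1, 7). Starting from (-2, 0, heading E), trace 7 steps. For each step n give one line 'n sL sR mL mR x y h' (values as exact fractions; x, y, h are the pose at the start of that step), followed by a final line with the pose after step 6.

n=0: pose=(-2,0,E); sL=9/2, sR=45/52; mL=9/2, mR=81/26; mL+mR=99/13 → advance +1; mR−mL=-18/13 → turn -1·90°
n=1: pose=(-1,0,S); sL=90/109, sR=90/109; mL=90/109, mR=135/109; mL+mR=225/109 → advance +1; mR−mL=45/109 → turn +1·90°
n=2: pose=(-1,-1,E); sL=45/17, sR=9/13; mL=45/17, mR=891/442; mL+mR=2061/442 → advance +1; mR−mL=-279/442 → turn -1·90°
n=3: pose=(0,-1,S); sL=90/137, sR=18/25; mL=90/137, mR=3591/3425; mL+mR=5841/3425 → advance +1; mR−mL=1341/3425 → turn +1·90°
n=4: pose=(0,-2,E); sL=45/26, sR=9/16; mL=45/26, mR=297/208; mL+mR=657/208 → advance +1; mR−mL=-63/208 → turn -1·90°
n=5: pose=(1,-2,S); sL=90/169, sR=18/29; mL=90/169, mR=4347/4901; mL+mR=6957/4901 → advance +1; mR−mL=1737/4901 → turn +1·90°
n=6: pose=(1,-3,E); sL=45/37, sR=45/97; mL=45/37, mR=7695/7178; mL+mR=16425/7178 → advance +1; mR−mL=-1035/7178 → turn -1·90°

0 9/2 45/52 9/2 81/26 -2 0 E
1 90/109 90/109 90/109 135/109 -1 0 S
2 45/17 9/13 45/17 891/442 -1 -1 E
3 90/137 18/25 90/137 3591/3425 0 -1 S
4 45/26 9/16 45/26 297/208 0 -2 E
5 90/169 18/29 90/169 4347/4901 1 -2 S
6 45/37 45/97 45/37 7695/7178 1 -3 E
final 2 -3 S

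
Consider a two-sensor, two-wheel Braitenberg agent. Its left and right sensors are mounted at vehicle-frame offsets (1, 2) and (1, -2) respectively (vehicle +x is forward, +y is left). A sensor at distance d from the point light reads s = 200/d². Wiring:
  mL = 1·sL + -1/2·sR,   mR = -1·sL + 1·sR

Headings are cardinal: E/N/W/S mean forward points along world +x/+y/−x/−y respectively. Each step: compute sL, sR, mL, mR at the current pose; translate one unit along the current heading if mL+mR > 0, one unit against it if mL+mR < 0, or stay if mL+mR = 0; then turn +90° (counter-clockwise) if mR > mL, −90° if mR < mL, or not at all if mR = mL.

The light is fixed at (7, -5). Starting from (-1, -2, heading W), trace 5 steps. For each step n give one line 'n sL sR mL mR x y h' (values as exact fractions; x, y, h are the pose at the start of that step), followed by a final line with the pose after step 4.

n=0: pose=(-1,-2,W); sL=100/41, sR=100/53; mL=3250/2173, mR=-1200/2173; mL+mR=50/53 → advance +1; mR−mL=-4450/2173 → turn -1·90°
n=1: pose=(-2,-2,N); sL=200/137, sR=40/13; mL=-140/1781, mR=2880/1781; mL+mR=20/13 → advance +1; mR−mL=3020/1781 → turn +1·90°
n=2: pose=(-2,-1,W); sL=25/13, sR=25/17; mL=525/442, mR=-100/221; mL+mR=25/34 → advance +1; mR−mL=-725/442 → turn -1·90°
n=3: pose=(-3,-1,N); sL=200/169, sR=200/89; mL=900/15041, mR=16000/15041; mL+mR=100/89 → advance +1; mR−mL=15100/15041 → turn +1·90°
n=4: pose=(-3,0,W); sL=20/13, sR=20/17; mL=210/221, mR=-80/221; mL+mR=10/17 → advance +1; mR−mL=-290/221 → turn -1·90°

0 100/41 100/53 3250/2173 -1200/2173 -1 -2 W
1 200/137 40/13 -140/1781 2880/1781 -2 -2 N
2 25/13 25/17 525/442 -100/221 -2 -1 W
3 200/169 200/89 900/15041 16000/15041 -3 -1 N
4 20/13 20/17 210/221 -80/221 -3 0 W
final -4 0 N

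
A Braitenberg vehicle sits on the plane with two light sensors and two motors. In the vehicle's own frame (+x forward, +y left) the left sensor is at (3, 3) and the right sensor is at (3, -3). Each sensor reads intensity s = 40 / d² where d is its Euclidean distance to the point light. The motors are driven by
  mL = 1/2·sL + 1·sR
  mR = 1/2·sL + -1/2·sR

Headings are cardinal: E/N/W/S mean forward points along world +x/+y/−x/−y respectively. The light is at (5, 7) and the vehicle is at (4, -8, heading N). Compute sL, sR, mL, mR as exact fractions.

left sensor world pos  = (1, -5); dL² = 160
right sensor world pos = (7, -5); dR² = 148
sL = 40/160 = 1/4
sR = 40/148 = 10/37
mL = 1/2·sL + 1·sR = 117/296
mR = 1/2·sL + -1/2·sR = -3/296

1/4 10/37 117/296 -3/296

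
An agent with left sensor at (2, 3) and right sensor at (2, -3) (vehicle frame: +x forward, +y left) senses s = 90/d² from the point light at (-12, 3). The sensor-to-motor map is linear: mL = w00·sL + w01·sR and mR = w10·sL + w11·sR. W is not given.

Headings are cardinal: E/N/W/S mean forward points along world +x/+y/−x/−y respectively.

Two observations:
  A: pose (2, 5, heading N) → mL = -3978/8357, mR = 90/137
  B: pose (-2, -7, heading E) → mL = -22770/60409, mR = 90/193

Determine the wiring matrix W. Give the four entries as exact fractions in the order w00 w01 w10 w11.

obs A: pose=(2,5,N) → sL=90/137, sR=18/61, mL=-3978/8357, mR=90/137
obs B: pose=(-2,-7,E) → sL=90/193, sR=90/313, mL=-22770/60409, mR=90/193
sensor matrix S = [[90/137, 18/61], [90/193, 90/313]]; det S = 25894080/504838013
solve [mL_A; mL_B] = S·[w00; w01] and [mR_A; mR_B] = S·[w10; w11]:
  w00 = -1/2, w01 = -1/2, w10 = 1, w11 = 0

-1/2 -1/2 1 0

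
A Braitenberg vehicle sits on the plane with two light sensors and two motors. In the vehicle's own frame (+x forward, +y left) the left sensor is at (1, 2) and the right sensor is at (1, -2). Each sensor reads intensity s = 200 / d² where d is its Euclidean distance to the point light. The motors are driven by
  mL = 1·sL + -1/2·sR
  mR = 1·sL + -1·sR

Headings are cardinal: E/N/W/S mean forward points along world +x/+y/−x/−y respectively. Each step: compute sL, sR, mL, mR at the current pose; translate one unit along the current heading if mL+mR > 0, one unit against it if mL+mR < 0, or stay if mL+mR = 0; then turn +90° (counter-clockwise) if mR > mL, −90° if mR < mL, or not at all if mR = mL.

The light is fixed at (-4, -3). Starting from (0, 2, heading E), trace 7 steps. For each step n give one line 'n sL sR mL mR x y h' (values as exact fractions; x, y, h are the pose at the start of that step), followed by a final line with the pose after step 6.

n=0: pose=(0,2,E); sL=100/37, sR=100/17; mL=-150/629, mR=-2000/629; mL+mR=-2150/629 → advance -1; mR−mL=-50/17 → turn -1·90°
n=1: pose=(-1,2,S); sL=200/41, sR=200/17; mL=-700/697, mR=-4800/697; mL+mR=-5500/697 → advance -1; mR−mL=-100/17 → turn -1·90°
n=2: pose=(-1,3,W); sL=10, sR=50/17; mL=145/17, mR=120/17; mL+mR=265/17 → advance +1; mR−mL=-25/17 → turn -1·90°
n=3: pose=(-2,3,N); sL=200/49, sR=40/13; mL=1620/637, mR=640/637; mL+mR=2260/637 → advance +1; mR−mL=-20/13 → turn -1·90°
n=4: pose=(-2,4,E); sL=20/9, sR=100/17; mL=-110/153, mR=-560/153; mL+mR=-670/153 → advance -1; mR−mL=-50/17 → turn -1·90°
n=5: pose=(-3,4,S); sL=40/9, sR=200/37; mL=580/333, mR=-320/333; mL+mR=260/333 → advance +1; mR−mL=-100/37 → turn -1·90°
n=6: pose=(-3,3,W); sL=25/2, sR=25/8; mL=175/16, mR=75/8; mL+mR=325/16 → advance +1; mR−mL=-25/16 → turn -1·90°

0 100/37 100/17 -150/629 -2000/629 0 2 E
1 200/41 200/17 -700/697 -4800/697 -1 2 S
2 10 50/17 145/17 120/17 -1 3 W
3 200/49 40/13 1620/637 640/637 -2 3 N
4 20/9 100/17 -110/153 -560/153 -2 4 E
5 40/9 200/37 580/333 -320/333 -3 4 S
6 25/2 25/8 175/16 75/8 -3 3 W
final -4 3 N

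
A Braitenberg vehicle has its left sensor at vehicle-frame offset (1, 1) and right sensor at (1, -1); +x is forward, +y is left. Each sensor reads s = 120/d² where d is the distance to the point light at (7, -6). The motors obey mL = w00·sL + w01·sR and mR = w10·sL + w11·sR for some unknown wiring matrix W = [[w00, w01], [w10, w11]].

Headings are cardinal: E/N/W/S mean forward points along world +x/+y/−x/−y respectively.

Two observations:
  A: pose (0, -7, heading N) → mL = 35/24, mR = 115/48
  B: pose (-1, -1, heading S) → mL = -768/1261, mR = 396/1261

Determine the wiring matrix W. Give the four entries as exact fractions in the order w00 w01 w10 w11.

-1 1 -1/2 1

obs A: pose=(0,-7,N) → sL=15/8, sR=10/3, mL=35/24, mR=115/48
obs B: pose=(-1,-1,S) → sL=24/13, sR=120/97, mL=-768/1261, mR=396/1261
sensor matrix S = [[15/8, 10/3], [24/13, 120/97]]; det S = -4835/1261
solve [mL_A; mL_B] = S·[w00; w01] and [mR_A; mR_B] = S·[w10; w11]:
  w00 = -1, w01 = 1, w10 = -1/2, w11 = 1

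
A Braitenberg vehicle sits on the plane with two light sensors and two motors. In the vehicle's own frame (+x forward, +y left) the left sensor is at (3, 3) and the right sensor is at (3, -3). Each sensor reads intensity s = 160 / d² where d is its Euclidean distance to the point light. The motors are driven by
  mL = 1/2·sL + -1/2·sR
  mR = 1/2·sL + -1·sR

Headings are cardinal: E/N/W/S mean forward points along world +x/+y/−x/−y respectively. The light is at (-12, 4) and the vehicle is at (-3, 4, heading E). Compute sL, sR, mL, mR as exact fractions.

left sensor world pos  = (0, 7); dL² = 153
right sensor world pos = (0, 1); dR² = 153
sL = 160/153 = 160/153
sR = 160/153 = 160/153
mL = 1/2·sL + -1/2·sR = 0
mR = 1/2·sL + -1·sR = -80/153

160/153 160/153 0 -80/153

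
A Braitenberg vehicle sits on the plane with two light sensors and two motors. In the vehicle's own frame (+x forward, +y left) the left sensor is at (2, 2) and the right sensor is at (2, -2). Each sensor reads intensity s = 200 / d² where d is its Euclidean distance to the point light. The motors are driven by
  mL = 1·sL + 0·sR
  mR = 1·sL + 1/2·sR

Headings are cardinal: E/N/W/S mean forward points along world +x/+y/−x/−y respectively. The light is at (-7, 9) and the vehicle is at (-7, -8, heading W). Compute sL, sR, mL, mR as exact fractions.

40/73 200/229 40/73 16460/16717

left sensor world pos  = (-9, -10); dL² = 365
right sensor world pos = (-9, -6); dR² = 229
sL = 200/365 = 40/73
sR = 200/229 = 200/229
mL = 1·sL + 0·sR = 40/73
mR = 1·sL + 1/2·sR = 16460/16717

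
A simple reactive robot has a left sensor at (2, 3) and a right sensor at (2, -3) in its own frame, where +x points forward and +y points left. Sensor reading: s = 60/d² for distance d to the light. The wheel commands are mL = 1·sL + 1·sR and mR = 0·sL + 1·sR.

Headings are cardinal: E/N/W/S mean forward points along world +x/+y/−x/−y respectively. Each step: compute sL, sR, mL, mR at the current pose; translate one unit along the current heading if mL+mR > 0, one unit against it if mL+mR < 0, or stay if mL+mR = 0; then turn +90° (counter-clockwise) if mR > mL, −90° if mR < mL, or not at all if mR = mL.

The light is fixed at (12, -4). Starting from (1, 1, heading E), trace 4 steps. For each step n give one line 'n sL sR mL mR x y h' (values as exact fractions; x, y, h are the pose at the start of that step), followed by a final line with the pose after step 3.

0 12/29 12/17 552/493 12/17 1 1 E
1 30/29 30/89 3540/2581 30/89 2 1 S
2 12/29 60/193 4056/5597 60/193 2 0 W
3 15/58 3/5 249/290 3/5 1 0 N
final 1 1 E

n=0: pose=(1,1,E); sL=12/29, sR=12/17; mL=552/493, mR=12/17; mL+mR=900/493 → advance +1; mR−mL=-12/29 → turn -1·90°
n=1: pose=(2,1,S); sL=30/29, sR=30/89; mL=3540/2581, mR=30/89; mL+mR=4410/2581 → advance +1; mR−mL=-30/29 → turn -1·90°
n=2: pose=(2,0,W); sL=12/29, sR=60/193; mL=4056/5597, mR=60/193; mL+mR=5796/5597 → advance +1; mR−mL=-12/29 → turn -1·90°
n=3: pose=(1,0,N); sL=15/58, sR=3/5; mL=249/290, mR=3/5; mL+mR=423/290 → advance +1; mR−mL=-15/58 → turn -1·90°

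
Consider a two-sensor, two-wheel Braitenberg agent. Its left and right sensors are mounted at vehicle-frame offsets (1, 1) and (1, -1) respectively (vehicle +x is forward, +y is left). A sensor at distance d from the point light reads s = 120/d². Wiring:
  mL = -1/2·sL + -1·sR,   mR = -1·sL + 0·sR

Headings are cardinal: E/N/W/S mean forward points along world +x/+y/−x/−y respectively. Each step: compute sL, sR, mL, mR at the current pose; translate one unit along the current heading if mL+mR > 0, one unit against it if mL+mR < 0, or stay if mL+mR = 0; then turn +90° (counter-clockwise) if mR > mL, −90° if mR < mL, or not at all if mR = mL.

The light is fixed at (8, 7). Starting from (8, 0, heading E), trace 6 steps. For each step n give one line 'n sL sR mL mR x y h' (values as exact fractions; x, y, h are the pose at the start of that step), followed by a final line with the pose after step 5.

0 120/37 24/13 -1668/481 -120/37 8 0 E
1 3 10/3 -29/6 -3 7 0 N
2 24/17 120/53 -2676/901 -24/17 7 -1 W
3 60/41 60/41 -90/41 -60/41 8 -1 S
4 120/37 24/13 -1668/481 -120/37 8 0 E
5 3 10/3 -29/6 -3 7 0 N
final 7 -1 W

n=0: pose=(8,0,E); sL=120/37, sR=24/13; mL=-1668/481, mR=-120/37; mL+mR=-3228/481 → advance -1; mR−mL=108/481 → turn +1·90°
n=1: pose=(7,0,N); sL=3, sR=10/3; mL=-29/6, mR=-3; mL+mR=-47/6 → advance -1; mR−mL=11/6 → turn +1·90°
n=2: pose=(7,-1,W); sL=24/17, sR=120/53; mL=-2676/901, mR=-24/17; mL+mR=-3948/901 → advance -1; mR−mL=1404/901 → turn +1·90°
n=3: pose=(8,-1,S); sL=60/41, sR=60/41; mL=-90/41, mR=-60/41; mL+mR=-150/41 → advance -1; mR−mL=30/41 → turn +1·90°
n=4: pose=(8,0,E); sL=120/37, sR=24/13; mL=-1668/481, mR=-120/37; mL+mR=-3228/481 → advance -1; mR−mL=108/481 → turn +1·90°
n=5: pose=(7,0,N); sL=3, sR=10/3; mL=-29/6, mR=-3; mL+mR=-47/6 → advance -1; mR−mL=11/6 → turn +1·90°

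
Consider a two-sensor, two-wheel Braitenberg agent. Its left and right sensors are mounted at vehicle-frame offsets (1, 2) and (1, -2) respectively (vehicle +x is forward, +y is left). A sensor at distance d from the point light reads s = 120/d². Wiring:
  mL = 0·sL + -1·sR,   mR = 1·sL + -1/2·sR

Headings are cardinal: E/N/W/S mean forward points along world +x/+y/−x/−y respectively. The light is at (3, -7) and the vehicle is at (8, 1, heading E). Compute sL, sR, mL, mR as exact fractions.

left sensor world pos  = (9, 3); dL² = 136
right sensor world pos = (9, -1); dR² = 72
sL = 120/136 = 15/17
sR = 120/72 = 5/3
mL = 0·sL + -1·sR = -5/3
mR = 1·sL + -1/2·sR = 5/102

15/17 5/3 -5/3 5/102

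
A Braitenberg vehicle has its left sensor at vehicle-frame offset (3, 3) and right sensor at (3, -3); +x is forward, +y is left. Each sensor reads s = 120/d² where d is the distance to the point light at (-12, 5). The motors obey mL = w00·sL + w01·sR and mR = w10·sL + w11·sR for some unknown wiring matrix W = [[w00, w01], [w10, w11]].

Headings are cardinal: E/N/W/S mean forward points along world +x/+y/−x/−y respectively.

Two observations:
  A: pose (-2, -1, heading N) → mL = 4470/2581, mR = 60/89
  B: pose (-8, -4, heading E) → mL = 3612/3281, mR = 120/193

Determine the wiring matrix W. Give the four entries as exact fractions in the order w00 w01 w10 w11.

obs A: pose=(-2,-1,N) → sL=60/29, sR=60/89, mL=4470/2581, mR=60/89
obs B: pose=(-8,-4,E) → sL=24/17, sR=120/193, mL=3612/3281, mR=120/193
sensor matrix S = [[60/29, 60/89], [24/17, 120/193]]; det S = 2833920/8468261
solve [mL_A; mL_B] = S·[w00; w01] and [mR_A; mR_B] = S·[w10; w11]:
  w00 = 1, w01 = -1/2, w10 = 0, w11 = 1

1 -1/2 0 1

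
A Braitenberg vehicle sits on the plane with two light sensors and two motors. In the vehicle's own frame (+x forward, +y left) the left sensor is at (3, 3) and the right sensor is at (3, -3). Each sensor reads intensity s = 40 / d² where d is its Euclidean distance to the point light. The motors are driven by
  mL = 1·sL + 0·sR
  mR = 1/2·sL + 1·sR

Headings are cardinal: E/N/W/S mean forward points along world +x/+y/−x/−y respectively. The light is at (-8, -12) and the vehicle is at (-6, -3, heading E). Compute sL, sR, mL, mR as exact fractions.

left sensor world pos  = (-3, 0); dL² = 169
right sensor world pos = (-3, -6); dR² = 61
sL = 40/169 = 40/169
sR = 40/61 = 40/61
mL = 1·sL + 0·sR = 40/169
mR = 1/2·sL + 1·sR = 7980/10309

40/169 40/61 40/169 7980/10309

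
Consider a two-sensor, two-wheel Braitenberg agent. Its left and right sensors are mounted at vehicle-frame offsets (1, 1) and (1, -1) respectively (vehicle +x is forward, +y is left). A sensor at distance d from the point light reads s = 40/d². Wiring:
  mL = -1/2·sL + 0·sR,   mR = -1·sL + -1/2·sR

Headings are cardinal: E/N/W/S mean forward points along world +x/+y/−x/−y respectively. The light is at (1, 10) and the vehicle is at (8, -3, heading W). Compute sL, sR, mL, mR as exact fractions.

left sensor world pos  = (7, -4); dL² = 232
right sensor world pos = (7, -2); dR² = 180
sL = 40/232 = 5/29
sR = 40/180 = 2/9
mL = -1/2·sL + 0·sR = -5/58
mR = -1·sL + -1/2·sR = -74/261

5/29 2/9 -5/58 -74/261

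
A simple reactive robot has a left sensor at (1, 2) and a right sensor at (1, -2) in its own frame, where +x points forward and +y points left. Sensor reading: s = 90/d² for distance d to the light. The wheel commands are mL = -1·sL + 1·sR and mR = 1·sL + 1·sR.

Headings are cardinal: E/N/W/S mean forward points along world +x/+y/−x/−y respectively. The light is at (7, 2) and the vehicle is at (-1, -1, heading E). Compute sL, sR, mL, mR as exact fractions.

left sensor world pos  = (0, 1); dL² = 50
right sensor world pos = (0, -3); dR² = 74
sL = 90/50 = 9/5
sR = 90/74 = 45/37
mL = -1·sL + 1·sR = -108/185
mR = 1·sL + 1·sR = 558/185

9/5 45/37 -108/185 558/185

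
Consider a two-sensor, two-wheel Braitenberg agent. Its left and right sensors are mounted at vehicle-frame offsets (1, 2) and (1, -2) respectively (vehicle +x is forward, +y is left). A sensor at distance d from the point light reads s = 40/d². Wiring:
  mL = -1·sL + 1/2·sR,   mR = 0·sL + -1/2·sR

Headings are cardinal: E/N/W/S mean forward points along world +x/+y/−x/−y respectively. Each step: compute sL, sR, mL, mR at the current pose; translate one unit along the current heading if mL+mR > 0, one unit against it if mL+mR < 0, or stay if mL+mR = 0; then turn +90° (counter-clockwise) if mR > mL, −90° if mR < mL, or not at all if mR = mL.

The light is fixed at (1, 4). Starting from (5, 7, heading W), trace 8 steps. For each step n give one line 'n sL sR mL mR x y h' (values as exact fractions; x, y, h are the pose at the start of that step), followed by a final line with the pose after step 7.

n=0: pose=(5,7,W); sL=4, sR=20/17; mL=-58/17, mR=-10/17; mL+mR=-4 → advance -1; mR−mL=48/17 → turn +1·90°
n=1: pose=(6,7,S); sL=40/53, sR=40/13; mL=540/689, mR=-20/13; mL+mR=-40/53 → advance -1; mR−mL=-1600/689 → turn -1·90°
n=2: pose=(6,8,W); sL=2, sR=10/13; mL=-21/13, mR=-5/13; mL+mR=-2 → advance -1; mR−mL=16/13 → turn +1·90°
n=3: pose=(7,8,S); sL=40/73, sR=8/5; mL=92/365, mR=-4/5; mL+mR=-40/73 → advance -1; mR−mL=-384/365 → turn -1·90°
n=4: pose=(7,9,W); sL=20/17, sR=20/37; mL=-570/629, mR=-10/37; mL+mR=-20/17 → advance -1; mR−mL=400/629 → turn +1·90°
n=5: pose=(8,9,S); sL=40/97, sR=40/41; mL=300/3977, mR=-20/41; mL+mR=-40/97 → advance -1; mR−mL=-2240/3977 → turn -1·90°
n=6: pose=(8,10,W); sL=10/13, sR=2/5; mL=-37/65, mR=-1/5; mL+mR=-10/13 → advance -1; mR−mL=24/65 → turn +1·90°
n=7: pose=(9,10,S); sL=8/25, sR=40/61; mL=12/1525, mR=-20/61; mL+mR=-8/25 → advance -1; mR−mL=-512/1525 → turn -1·90°

0 4 20/17 -58/17 -10/17 5 7 W
1 40/53 40/13 540/689 -20/13 6 7 S
2 2 10/13 -21/13 -5/13 6 8 W
3 40/73 8/5 92/365 -4/5 7 8 S
4 20/17 20/37 -570/629 -10/37 7 9 W
5 40/97 40/41 300/3977 -20/41 8 9 S
6 10/13 2/5 -37/65 -1/5 8 10 W
7 8/25 40/61 12/1525 -20/61 9 10 S
final 9 11 W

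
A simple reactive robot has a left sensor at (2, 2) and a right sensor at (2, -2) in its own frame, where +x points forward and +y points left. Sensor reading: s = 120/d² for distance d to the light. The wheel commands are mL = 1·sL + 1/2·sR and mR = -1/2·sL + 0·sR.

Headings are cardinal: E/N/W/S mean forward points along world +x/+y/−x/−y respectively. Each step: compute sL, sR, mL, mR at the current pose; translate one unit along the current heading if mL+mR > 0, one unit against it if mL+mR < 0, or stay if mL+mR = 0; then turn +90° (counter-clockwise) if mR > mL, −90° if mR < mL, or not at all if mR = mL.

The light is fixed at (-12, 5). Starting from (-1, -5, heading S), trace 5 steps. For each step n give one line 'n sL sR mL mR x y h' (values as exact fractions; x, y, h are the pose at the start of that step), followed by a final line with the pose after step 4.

n=0: pose=(-1,-5,S); sL=120/313, sR=8/15; mL=3052/4695, mR=-60/313; mL+mR=2152/4695 → advance +1; mR−mL=-3952/4695 → turn -1·90°
n=1: pose=(-1,-6,W); sL=12/25, sR=20/27; mL=574/675, mR=-6/25; mL+mR=412/675 → advance +1; mR−mL=-736/675 → turn -1·90°
n=2: pose=(-2,-6,N); sL=24/29, sR=8/15; mL=476/435, mR=-12/29; mL+mR=296/435 → advance +1; mR−mL=-656/435 → turn -1·90°
n=3: pose=(-2,-5,E); sL=15/26, sR=5/12; mL=245/312, mR=-15/52; mL+mR=155/312 → advance +1; mR−mL=-335/312 → turn -1·90°
n=4: pose=(-1,-5,S); sL=120/313, sR=8/15; mL=3052/4695, mR=-60/313; mL+mR=2152/4695 → advance +1; mR−mL=-3952/4695 → turn -1·90°

0 120/313 8/15 3052/4695 -60/313 -1 -5 S
1 12/25 20/27 574/675 -6/25 -1 -6 W
2 24/29 8/15 476/435 -12/29 -2 -6 N
3 15/26 5/12 245/312 -15/52 -2 -5 E
4 120/313 8/15 3052/4695 -60/313 -1 -5 S
final -1 -6 W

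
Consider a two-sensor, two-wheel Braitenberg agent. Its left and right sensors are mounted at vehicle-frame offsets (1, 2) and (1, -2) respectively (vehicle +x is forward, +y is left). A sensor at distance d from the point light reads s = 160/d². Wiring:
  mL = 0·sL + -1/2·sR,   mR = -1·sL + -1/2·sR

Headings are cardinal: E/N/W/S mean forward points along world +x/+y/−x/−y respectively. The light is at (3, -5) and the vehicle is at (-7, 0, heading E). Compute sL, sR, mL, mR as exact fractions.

16/13 16/9 -8/9 -248/117

left sensor world pos  = (-6, 2); dL² = 130
right sensor world pos = (-6, -2); dR² = 90
sL = 160/130 = 16/13
sR = 160/90 = 16/9
mL = 0·sL + -1/2·sR = -8/9
mR = -1·sL + -1/2·sR = -248/117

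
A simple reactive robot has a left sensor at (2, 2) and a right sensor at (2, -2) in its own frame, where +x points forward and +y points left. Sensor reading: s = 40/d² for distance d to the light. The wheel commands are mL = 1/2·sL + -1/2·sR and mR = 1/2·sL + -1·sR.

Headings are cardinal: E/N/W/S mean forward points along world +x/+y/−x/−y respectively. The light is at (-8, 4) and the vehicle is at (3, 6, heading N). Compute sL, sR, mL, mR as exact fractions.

40/97 8/37 352/3589 -36/3589

left sensor world pos  = (1, 8); dL² = 97
right sensor world pos = (5, 8); dR² = 185
sL = 40/97 = 40/97
sR = 40/185 = 8/37
mL = 1/2·sL + -1/2·sR = 352/3589
mR = 1/2·sL + -1·sR = -36/3589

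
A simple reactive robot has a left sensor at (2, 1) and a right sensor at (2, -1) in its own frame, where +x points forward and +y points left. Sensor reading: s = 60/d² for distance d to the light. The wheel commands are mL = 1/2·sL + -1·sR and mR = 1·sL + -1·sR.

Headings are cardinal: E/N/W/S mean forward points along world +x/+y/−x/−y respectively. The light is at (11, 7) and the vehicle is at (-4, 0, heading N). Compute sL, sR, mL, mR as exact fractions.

60/281 60/221 -10230/62101 -3600/62101

left sensor world pos  = (-5, 2); dL² = 281
right sensor world pos = (-3, 2); dR² = 221
sL = 60/281 = 60/281
sR = 60/221 = 60/221
mL = 1/2·sL + -1·sR = -10230/62101
mR = 1·sL + -1·sR = -3600/62101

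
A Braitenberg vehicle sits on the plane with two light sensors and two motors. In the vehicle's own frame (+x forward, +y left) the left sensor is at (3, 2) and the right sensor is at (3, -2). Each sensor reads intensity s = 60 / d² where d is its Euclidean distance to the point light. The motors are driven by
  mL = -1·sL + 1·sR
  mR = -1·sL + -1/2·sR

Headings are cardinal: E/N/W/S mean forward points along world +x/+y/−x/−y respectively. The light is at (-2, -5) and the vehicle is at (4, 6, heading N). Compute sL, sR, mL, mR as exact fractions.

15/53 3/13 -36/689 -549/1378

left sensor world pos  = (2, 9); dL² = 212
right sensor world pos = (6, 9); dR² = 260
sL = 60/212 = 15/53
sR = 60/260 = 3/13
mL = -1·sL + 1·sR = -36/689
mR = -1·sL + -1/2·sR = -549/1378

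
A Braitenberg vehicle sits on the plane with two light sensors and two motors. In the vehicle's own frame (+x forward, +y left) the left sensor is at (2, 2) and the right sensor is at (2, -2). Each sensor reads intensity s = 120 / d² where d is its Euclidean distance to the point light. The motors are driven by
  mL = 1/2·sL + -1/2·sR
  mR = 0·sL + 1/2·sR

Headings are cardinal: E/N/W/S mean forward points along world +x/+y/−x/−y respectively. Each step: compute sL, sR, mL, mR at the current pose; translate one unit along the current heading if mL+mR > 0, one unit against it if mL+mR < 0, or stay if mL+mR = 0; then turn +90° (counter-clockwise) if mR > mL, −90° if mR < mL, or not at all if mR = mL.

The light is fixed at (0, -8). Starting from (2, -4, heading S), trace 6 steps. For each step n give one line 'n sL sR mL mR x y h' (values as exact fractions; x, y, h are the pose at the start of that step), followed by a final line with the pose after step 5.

0 6 30 -12 15 2 -4 S
1 120/41 120/17 -1440/697 60/17 2 -5 E
2 60/13 12/5 72/65 6/5 3 -5 N
3 24 120/37 384/37 60/37 3 -4 W
4 10/3 30/13 20/39 15/13 2 -4 N
5 40/3 120/49 800/147 60/49 2 -3 W
final 1 -3 N

n=0: pose=(2,-4,S); sL=6, sR=30; mL=-12, mR=15; mL+mR=3 → advance +1; mR−mL=27 → turn +1·90°
n=1: pose=(2,-5,E); sL=120/41, sR=120/17; mL=-1440/697, mR=60/17; mL+mR=60/41 → advance +1; mR−mL=3900/697 → turn +1·90°
n=2: pose=(3,-5,N); sL=60/13, sR=12/5; mL=72/65, mR=6/5; mL+mR=30/13 → advance +1; mR−mL=6/65 → turn +1·90°
n=3: pose=(3,-4,W); sL=24, sR=120/37; mL=384/37, mR=60/37; mL+mR=12 → advance +1; mR−mL=-324/37 → turn -1·90°
n=4: pose=(2,-4,N); sL=10/3, sR=30/13; mL=20/39, mR=15/13; mL+mR=5/3 → advance +1; mR−mL=25/39 → turn +1·90°
n=5: pose=(2,-3,W); sL=40/3, sR=120/49; mL=800/147, mR=60/49; mL+mR=20/3 → advance +1; mR−mL=-620/147 → turn -1·90°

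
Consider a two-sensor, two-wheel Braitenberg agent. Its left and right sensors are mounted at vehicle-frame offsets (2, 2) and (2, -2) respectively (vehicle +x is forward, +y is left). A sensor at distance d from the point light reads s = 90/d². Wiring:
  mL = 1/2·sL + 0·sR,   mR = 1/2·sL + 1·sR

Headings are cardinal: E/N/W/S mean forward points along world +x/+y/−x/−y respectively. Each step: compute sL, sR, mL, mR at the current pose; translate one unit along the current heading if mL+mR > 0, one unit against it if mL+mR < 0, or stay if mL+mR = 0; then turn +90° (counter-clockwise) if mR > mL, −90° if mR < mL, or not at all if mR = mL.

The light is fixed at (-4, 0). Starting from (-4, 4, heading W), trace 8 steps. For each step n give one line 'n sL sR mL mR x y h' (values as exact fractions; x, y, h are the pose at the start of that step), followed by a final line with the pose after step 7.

0 45/4 9/4 45/8 63/8 -4 4 W
1 18 90/13 9 207/13 -5 4 S
2 45/13 45 45/26 1215/26 -5 3 E
3 90/29 90/29 45/29 135/29 -4 3 N
4 45/4 9/4 45/8 63/8 -4 4 W
5 18 90/13 9 207/13 -5 4 S
6 45/13 45 45/26 1215/26 -5 3 E
7 90/29 90/29 45/29 135/29 -4 3 N
final -4 4 W

n=0: pose=(-4,4,W); sL=45/4, sR=9/4; mL=45/8, mR=63/8; mL+mR=27/2 → advance +1; mR−mL=9/4 → turn +1·90°
n=1: pose=(-5,4,S); sL=18, sR=90/13; mL=9, mR=207/13; mL+mR=324/13 → advance +1; mR−mL=90/13 → turn +1·90°
n=2: pose=(-5,3,E); sL=45/13, sR=45; mL=45/26, mR=1215/26; mL+mR=630/13 → advance +1; mR−mL=45 → turn +1·90°
n=3: pose=(-4,3,N); sL=90/29, sR=90/29; mL=45/29, mR=135/29; mL+mR=180/29 → advance +1; mR−mL=90/29 → turn +1·90°
n=4: pose=(-4,4,W); sL=45/4, sR=9/4; mL=45/8, mR=63/8; mL+mR=27/2 → advance +1; mR−mL=9/4 → turn +1·90°
n=5: pose=(-5,4,S); sL=18, sR=90/13; mL=9, mR=207/13; mL+mR=324/13 → advance +1; mR−mL=90/13 → turn +1·90°
n=6: pose=(-5,3,E); sL=45/13, sR=45; mL=45/26, mR=1215/26; mL+mR=630/13 → advance +1; mR−mL=45 → turn +1·90°
n=7: pose=(-4,3,N); sL=90/29, sR=90/29; mL=45/29, mR=135/29; mL+mR=180/29 → advance +1; mR−mL=90/29 → turn +1·90°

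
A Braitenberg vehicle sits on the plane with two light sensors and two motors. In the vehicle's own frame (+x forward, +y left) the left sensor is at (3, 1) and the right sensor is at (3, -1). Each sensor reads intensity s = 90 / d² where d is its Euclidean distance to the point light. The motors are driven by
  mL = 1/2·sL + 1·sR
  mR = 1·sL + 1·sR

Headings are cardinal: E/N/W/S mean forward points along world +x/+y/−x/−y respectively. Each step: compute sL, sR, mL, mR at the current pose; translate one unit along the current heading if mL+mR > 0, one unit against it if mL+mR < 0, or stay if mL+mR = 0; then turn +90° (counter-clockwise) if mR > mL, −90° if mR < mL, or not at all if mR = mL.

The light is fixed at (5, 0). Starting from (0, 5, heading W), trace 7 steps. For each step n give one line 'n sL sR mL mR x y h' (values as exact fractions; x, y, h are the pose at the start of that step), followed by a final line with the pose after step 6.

n=0: pose=(0,5,W); sL=9/8, sR=9/10; mL=117/80, mR=81/40; mL+mR=279/80 → advance +1; mR−mL=9/16 → turn +1·90°
n=1: pose=(-1,5,S); sL=90/29, sR=90/53; mL=4995/1537, mR=7380/1537; mL+mR=12375/1537 → advance +1; mR−mL=45/29 → turn +1·90°
n=2: pose=(-1,4,E); sL=45/17, sR=5; mL=215/34, mR=130/17; mL+mR=475/34 → advance +1; mR−mL=45/34 → turn +1·90°
n=3: pose=(0,4,N); sL=18/17, sR=18/13; mL=423/221, mR=540/221; mL+mR=963/221 → advance +1; mR−mL=9/17 → turn +1·90°
n=4: pose=(0,5,W); sL=9/8, sR=9/10; mL=117/80, mR=81/40; mL+mR=279/80 → advance +1; mR−mL=9/16 → turn +1·90°
n=5: pose=(-1,5,S); sL=90/29, sR=90/53; mL=4995/1537, mR=7380/1537; mL+mR=12375/1537 → advance +1; mR−mL=45/29 → turn +1·90°
n=6: pose=(-1,4,E); sL=45/17, sR=5; mL=215/34, mR=130/17; mL+mR=475/34 → advance +1; mR−mL=45/34 → turn +1·90°

0 9/8 9/10 117/80 81/40 0 5 W
1 90/29 90/53 4995/1537 7380/1537 -1 5 S
2 45/17 5 215/34 130/17 -1 4 E
3 18/17 18/13 423/221 540/221 0 4 N
4 9/8 9/10 117/80 81/40 0 5 W
5 90/29 90/53 4995/1537 7380/1537 -1 5 S
6 45/17 5 215/34 130/17 -1 4 E
final 0 4 N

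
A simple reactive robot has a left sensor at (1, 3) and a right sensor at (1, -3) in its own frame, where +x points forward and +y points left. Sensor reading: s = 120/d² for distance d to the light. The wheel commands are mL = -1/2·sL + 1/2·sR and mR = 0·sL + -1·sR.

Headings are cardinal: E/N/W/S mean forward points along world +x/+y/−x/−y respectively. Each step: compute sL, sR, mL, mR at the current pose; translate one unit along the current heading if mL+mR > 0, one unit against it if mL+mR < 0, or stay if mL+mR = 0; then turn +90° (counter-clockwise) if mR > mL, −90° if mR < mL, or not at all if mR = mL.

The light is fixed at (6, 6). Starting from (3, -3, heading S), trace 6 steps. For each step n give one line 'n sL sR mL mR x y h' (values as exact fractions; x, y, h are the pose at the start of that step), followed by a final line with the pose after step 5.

0 6/5 15/17 -27/170 -15/17 3 -3 S
1 120/137 120/41 5760/5617 -120/41 3 -2 W
2 60/37 12/5 72/185 -12/5 4 -2 N
3 120/37 24/29 -1296/1073 -24/29 4 -3 E
4 6/5 15/8 27/80 -15/8 3 -3 N
5 120/53 120/173 -7200/9169 -120/173 3 -4 E
final 2 -4 N

n=0: pose=(3,-3,S); sL=6/5, sR=15/17; mL=-27/170, mR=-15/17; mL+mR=-177/170 → advance -1; mR−mL=-123/170 → turn -1·90°
n=1: pose=(3,-2,W); sL=120/137, sR=120/41; mL=5760/5617, mR=-120/41; mL+mR=-10680/5617 → advance -1; mR−mL=-22200/5617 → turn -1·90°
n=2: pose=(4,-2,N); sL=60/37, sR=12/5; mL=72/185, mR=-12/5; mL+mR=-372/185 → advance -1; mR−mL=-516/185 → turn -1·90°
n=3: pose=(4,-3,E); sL=120/37, sR=24/29; mL=-1296/1073, mR=-24/29; mL+mR=-2184/1073 → advance -1; mR−mL=408/1073 → turn +1·90°
n=4: pose=(3,-3,N); sL=6/5, sR=15/8; mL=27/80, mR=-15/8; mL+mR=-123/80 → advance -1; mR−mL=-177/80 → turn -1·90°
n=5: pose=(3,-4,E); sL=120/53, sR=120/173; mL=-7200/9169, mR=-120/173; mL+mR=-13560/9169 → advance -1; mR−mL=840/9169 → turn +1·90°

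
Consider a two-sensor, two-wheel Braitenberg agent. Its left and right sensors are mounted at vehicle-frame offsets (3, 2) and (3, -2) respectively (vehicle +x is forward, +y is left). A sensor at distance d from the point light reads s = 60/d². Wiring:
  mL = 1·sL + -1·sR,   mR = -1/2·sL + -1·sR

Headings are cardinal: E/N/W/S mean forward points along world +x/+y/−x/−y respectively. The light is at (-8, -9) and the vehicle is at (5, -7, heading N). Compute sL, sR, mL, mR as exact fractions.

left sensor world pos  = (3, -4); dL² = 146
right sensor world pos = (7, -4); dR² = 250
sL = 60/146 = 30/73
sR = 60/250 = 6/25
mL = 1·sL + -1·sR = 312/1825
mR = -1/2·sL + -1·sR = -813/1825

30/73 6/25 312/1825 -813/1825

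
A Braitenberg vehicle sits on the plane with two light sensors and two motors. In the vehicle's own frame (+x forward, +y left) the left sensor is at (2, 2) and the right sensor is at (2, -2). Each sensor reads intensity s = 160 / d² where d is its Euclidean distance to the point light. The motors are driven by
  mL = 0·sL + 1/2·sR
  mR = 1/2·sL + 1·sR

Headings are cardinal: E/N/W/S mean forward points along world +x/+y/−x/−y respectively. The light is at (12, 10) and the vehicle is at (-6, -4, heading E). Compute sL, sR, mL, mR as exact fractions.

left sensor world pos  = (-4, -2); dL² = 400
right sensor world pos = (-4, -6); dR² = 512
sL = 160/400 = 2/5
sR = 160/512 = 5/16
mL = 0·sL + 1/2·sR = 5/32
mR = 1/2·sL + 1·sR = 41/80

2/5 5/16 5/32 41/80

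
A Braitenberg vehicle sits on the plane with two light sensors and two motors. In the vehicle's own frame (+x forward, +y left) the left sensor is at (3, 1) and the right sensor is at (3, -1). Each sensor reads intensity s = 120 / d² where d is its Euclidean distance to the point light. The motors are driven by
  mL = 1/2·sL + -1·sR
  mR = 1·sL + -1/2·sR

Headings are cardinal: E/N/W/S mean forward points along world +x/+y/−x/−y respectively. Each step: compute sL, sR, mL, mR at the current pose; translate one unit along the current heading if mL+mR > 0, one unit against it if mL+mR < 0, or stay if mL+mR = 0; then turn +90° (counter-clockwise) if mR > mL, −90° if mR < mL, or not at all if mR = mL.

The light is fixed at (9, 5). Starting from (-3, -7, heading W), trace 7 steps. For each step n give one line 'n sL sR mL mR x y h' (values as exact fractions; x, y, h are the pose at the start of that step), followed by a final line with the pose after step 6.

0 60/197 60/173 -6630/34081 4470/34081 -3 -7 W
1 24/65 40/123 -1124/7995 1652/7995 -2 -7 S
2 15/26 6/13 -9/52 9/26 -2 -8 E
3 120/221 120/181 -15660/40001 8460/40001 -1 -8 N
4 60/197 60/169 -6750/33293 4230/33293 -1 -9 W
5 120/353 120/389 -19020/137317 25500/137317 0 -9 S
6 15/29 30/73 -645/4234 660/2117 0 -10 E
final 1 -10 N

n=0: pose=(-3,-7,W); sL=60/197, sR=60/173; mL=-6630/34081, mR=4470/34081; mL+mR=-2160/34081 → advance -1; mR−mL=11100/34081 → turn +1·90°
n=1: pose=(-2,-7,S); sL=24/65, sR=40/123; mL=-1124/7995, mR=1652/7995; mL+mR=176/2665 → advance +1; mR−mL=2776/7995 → turn +1·90°
n=2: pose=(-2,-8,E); sL=15/26, sR=6/13; mL=-9/52, mR=9/26; mL+mR=9/52 → advance +1; mR−mL=27/52 → turn +1·90°
n=3: pose=(-1,-8,N); sL=120/221, sR=120/181; mL=-15660/40001, mR=8460/40001; mL+mR=-7200/40001 → advance -1; mR−mL=24120/40001 → turn +1·90°
n=4: pose=(-1,-9,W); sL=60/197, sR=60/169; mL=-6750/33293, mR=4230/33293; mL+mR=-2520/33293 → advance -1; mR−mL=10980/33293 → turn +1·90°
n=5: pose=(0,-9,S); sL=120/353, sR=120/389; mL=-19020/137317, mR=25500/137317; mL+mR=6480/137317 → advance +1; mR−mL=44520/137317 → turn +1·90°
n=6: pose=(0,-10,E); sL=15/29, sR=30/73; mL=-645/4234, mR=660/2117; mL+mR=675/4234 → advance +1; mR−mL=1965/4234 → turn +1·90°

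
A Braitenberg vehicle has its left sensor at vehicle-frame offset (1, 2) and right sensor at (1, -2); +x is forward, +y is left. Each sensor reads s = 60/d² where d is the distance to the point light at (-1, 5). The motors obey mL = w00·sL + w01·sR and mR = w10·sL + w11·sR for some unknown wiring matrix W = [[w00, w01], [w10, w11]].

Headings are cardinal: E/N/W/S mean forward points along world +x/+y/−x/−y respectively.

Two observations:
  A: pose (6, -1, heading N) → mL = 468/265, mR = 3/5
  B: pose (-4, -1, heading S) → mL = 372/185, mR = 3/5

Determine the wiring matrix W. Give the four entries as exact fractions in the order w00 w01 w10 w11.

1 1 1/2 0

obs A: pose=(6,-1,N) → sL=6/5, sR=30/53, mL=468/265, mR=3/5
obs B: pose=(-4,-1,S) → sL=6/5, sR=30/37, mL=372/185, mR=3/5
sensor matrix S = [[6/5, 30/53], [6/5, 30/37]]; det S = 576/1961
solve [mL_A; mL_B] = S·[w00; w01] and [mR_A; mR_B] = S·[w10; w11]:
  w00 = 1, w01 = 1, w10 = 1/2, w11 = 0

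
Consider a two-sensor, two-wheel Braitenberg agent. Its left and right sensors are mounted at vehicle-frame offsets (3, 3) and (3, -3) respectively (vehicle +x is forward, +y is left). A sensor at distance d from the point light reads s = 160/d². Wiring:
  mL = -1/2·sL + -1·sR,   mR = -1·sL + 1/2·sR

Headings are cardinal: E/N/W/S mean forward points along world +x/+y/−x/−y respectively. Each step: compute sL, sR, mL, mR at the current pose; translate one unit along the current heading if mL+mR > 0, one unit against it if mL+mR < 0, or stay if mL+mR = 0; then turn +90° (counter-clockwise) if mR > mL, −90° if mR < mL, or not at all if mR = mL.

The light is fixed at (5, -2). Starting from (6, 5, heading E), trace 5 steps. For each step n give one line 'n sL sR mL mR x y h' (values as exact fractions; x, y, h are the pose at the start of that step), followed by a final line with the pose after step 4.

n=0: pose=(6,5,E); sL=40/29, sR=5; mL=-165/29, mR=65/58; mL+mR=-265/58 → advance -1; mR−mL=395/58 → turn +1·90°
n=1: pose=(5,5,N); sL=160/109, sR=160/109; mL=-240/109, mR=-80/109; mL+mR=-320/109 → advance -1; mR−mL=160/109 → turn +1·90°
n=2: pose=(5,4,W); sL=80/9, sR=16/9; mL=-56/9, mR=-8; mL+mR=-128/9 → advance -1; mR−mL=-16/9 → turn -1·90°
n=3: pose=(6,4,N); sL=32/17, sR=160/97; mL=-4272/1649, mR=-1744/1649; mL+mR=-6016/1649 → advance -1; mR−mL=2528/1649 → turn +1·90°
n=4: pose=(6,3,W); sL=20, sR=40/17; mL=-210/17, mR=-320/17; mL+mR=-530/17 → advance -1; mR−mL=-110/17 → turn -1·90°

0 40/29 5 -165/29 65/58 6 5 E
1 160/109 160/109 -240/109 -80/109 5 5 N
2 80/9 16/9 -56/9 -8 5 4 W
3 32/17 160/97 -4272/1649 -1744/1649 6 4 N
4 20 40/17 -210/17 -320/17 6 3 W
final 7 3 N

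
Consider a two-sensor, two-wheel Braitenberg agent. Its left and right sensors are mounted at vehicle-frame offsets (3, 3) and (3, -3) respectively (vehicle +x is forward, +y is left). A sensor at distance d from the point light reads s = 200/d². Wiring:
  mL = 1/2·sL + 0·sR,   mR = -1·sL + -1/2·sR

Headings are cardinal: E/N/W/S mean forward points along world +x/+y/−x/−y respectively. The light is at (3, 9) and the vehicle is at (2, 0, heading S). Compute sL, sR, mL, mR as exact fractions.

50/37 5/4 25/37 -585/296

left sensor world pos  = (5, -3); dL² = 148
right sensor world pos = (-1, -3); dR² = 160
sL = 200/148 = 50/37
sR = 200/160 = 5/4
mL = 1/2·sL + 0·sR = 25/37
mR = -1·sL + -1/2·sR = -585/296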